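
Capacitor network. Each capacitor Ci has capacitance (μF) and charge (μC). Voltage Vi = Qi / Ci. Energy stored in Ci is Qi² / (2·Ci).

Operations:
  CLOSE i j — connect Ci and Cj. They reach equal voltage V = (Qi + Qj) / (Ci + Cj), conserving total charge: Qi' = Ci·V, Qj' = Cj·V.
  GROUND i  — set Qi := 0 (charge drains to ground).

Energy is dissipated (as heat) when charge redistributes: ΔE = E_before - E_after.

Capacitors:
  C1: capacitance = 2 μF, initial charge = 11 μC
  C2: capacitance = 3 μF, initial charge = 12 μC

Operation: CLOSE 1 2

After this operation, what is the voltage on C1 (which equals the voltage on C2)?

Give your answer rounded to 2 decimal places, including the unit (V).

Initial: C1(2μF, Q=11μC, V=5.50V), C2(3μF, Q=12μC, V=4.00V)
Op 1: CLOSE 1-2: Q_total=23.00, C_total=5.00, V=4.60; Q1=9.20, Q2=13.80; dissipated=1.350

Answer: 4.60 V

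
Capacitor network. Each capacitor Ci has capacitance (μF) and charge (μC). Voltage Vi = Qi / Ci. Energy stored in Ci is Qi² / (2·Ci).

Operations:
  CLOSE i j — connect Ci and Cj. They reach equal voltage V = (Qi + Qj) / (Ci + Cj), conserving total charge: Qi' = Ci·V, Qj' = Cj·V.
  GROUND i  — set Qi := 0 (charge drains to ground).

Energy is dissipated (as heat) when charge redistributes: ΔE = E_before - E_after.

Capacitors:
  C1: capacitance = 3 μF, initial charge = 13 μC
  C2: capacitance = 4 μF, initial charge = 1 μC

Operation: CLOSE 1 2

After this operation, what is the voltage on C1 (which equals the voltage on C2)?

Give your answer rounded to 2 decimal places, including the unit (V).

Answer: 2.00 V

Derivation:
Initial: C1(3μF, Q=13μC, V=4.33V), C2(4μF, Q=1μC, V=0.25V)
Op 1: CLOSE 1-2: Q_total=14.00, C_total=7.00, V=2.00; Q1=6.00, Q2=8.00; dissipated=14.292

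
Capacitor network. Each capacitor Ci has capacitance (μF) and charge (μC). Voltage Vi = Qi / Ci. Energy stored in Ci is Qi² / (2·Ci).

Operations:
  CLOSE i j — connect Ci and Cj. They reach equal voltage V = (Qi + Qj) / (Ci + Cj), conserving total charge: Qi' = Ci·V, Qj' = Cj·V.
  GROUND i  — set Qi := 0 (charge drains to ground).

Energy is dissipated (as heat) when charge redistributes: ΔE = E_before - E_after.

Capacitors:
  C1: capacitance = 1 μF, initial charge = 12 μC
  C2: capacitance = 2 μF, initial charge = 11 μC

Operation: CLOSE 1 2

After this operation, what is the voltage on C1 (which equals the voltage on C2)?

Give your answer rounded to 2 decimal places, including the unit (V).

Answer: 7.67 V

Derivation:
Initial: C1(1μF, Q=12μC, V=12.00V), C2(2μF, Q=11μC, V=5.50V)
Op 1: CLOSE 1-2: Q_total=23.00, C_total=3.00, V=7.67; Q1=7.67, Q2=15.33; dissipated=14.083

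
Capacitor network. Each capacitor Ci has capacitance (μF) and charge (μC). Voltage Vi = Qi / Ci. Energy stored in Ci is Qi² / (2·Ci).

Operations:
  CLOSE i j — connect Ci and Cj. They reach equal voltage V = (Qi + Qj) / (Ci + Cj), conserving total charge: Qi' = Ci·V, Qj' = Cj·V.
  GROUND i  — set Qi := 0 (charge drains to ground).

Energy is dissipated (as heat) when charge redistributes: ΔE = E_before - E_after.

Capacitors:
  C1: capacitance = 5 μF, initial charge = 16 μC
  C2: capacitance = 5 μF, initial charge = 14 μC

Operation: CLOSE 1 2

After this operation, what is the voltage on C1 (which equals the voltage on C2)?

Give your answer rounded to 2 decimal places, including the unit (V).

Initial: C1(5μF, Q=16μC, V=3.20V), C2(5μF, Q=14μC, V=2.80V)
Op 1: CLOSE 1-2: Q_total=30.00, C_total=10.00, V=3.00; Q1=15.00, Q2=15.00; dissipated=0.200

Answer: 3.00 V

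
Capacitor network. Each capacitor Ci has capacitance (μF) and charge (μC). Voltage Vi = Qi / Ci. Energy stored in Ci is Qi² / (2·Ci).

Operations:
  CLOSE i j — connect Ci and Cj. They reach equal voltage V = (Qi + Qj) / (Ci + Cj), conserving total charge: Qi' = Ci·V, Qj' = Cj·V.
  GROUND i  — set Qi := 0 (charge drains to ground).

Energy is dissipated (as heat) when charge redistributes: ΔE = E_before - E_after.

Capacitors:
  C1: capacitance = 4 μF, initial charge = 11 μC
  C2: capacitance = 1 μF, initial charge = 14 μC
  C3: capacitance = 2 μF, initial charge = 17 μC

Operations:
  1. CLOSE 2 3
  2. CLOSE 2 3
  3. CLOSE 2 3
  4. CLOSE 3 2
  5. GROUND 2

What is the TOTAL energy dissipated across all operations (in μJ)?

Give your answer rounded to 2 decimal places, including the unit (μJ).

Answer: 63.47 μJ

Derivation:
Initial: C1(4μF, Q=11μC, V=2.75V), C2(1μF, Q=14μC, V=14.00V), C3(2μF, Q=17μC, V=8.50V)
Op 1: CLOSE 2-3: Q_total=31.00, C_total=3.00, V=10.33; Q2=10.33, Q3=20.67; dissipated=10.083
Op 2: CLOSE 2-3: Q_total=31.00, C_total=3.00, V=10.33; Q2=10.33, Q3=20.67; dissipated=0.000
Op 3: CLOSE 2-3: Q_total=31.00, C_total=3.00, V=10.33; Q2=10.33, Q3=20.67; dissipated=0.000
Op 4: CLOSE 3-2: Q_total=31.00, C_total=3.00, V=10.33; Q3=20.67, Q2=10.33; dissipated=0.000
Op 5: GROUND 2: Q2=0; energy lost=53.389
Total dissipated: 63.472 μJ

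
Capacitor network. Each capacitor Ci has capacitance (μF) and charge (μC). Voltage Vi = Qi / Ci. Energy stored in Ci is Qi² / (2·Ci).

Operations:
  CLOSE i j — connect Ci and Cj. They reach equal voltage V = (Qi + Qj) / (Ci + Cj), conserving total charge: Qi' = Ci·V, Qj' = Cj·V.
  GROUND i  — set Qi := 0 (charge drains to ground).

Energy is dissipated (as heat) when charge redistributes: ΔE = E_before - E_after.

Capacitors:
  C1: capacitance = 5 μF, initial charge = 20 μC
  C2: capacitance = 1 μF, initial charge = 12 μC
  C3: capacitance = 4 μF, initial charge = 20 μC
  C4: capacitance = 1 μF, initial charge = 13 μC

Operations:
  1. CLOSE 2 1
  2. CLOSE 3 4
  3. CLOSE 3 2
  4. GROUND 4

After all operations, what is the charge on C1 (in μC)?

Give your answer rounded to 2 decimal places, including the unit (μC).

Answer: 26.67 μC

Derivation:
Initial: C1(5μF, Q=20μC, V=4.00V), C2(1μF, Q=12μC, V=12.00V), C3(4μF, Q=20μC, V=5.00V), C4(1μF, Q=13μC, V=13.00V)
Op 1: CLOSE 2-1: Q_total=32.00, C_total=6.00, V=5.33; Q2=5.33, Q1=26.67; dissipated=26.667
Op 2: CLOSE 3-4: Q_total=33.00, C_total=5.00, V=6.60; Q3=26.40, Q4=6.60; dissipated=25.600
Op 3: CLOSE 3-2: Q_total=31.73, C_total=5.00, V=6.35; Q3=25.39, Q2=6.35; dissipated=0.642
Op 4: GROUND 4: Q4=0; energy lost=21.780
Final charges: Q1=26.67, Q2=6.35, Q3=25.39, Q4=0.00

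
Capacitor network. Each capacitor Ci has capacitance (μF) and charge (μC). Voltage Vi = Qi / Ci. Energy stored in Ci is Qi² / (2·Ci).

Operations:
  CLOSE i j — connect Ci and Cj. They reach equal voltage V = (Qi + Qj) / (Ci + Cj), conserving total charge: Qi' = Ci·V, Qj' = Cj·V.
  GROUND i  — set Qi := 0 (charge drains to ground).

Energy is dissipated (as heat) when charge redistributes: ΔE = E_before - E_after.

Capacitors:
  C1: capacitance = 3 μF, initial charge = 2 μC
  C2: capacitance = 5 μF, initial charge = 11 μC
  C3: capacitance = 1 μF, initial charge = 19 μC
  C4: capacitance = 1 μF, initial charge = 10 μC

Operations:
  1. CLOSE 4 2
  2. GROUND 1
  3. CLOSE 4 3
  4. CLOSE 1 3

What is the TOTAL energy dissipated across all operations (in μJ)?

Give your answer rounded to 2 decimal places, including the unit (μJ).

Initial: C1(3μF, Q=2μC, V=0.67V), C2(5μF, Q=11μC, V=2.20V), C3(1μF, Q=19μC, V=19.00V), C4(1μF, Q=10μC, V=10.00V)
Op 1: CLOSE 4-2: Q_total=21.00, C_total=6.00, V=3.50; Q4=3.50, Q2=17.50; dissipated=25.350
Op 2: GROUND 1: Q1=0; energy lost=0.667
Op 3: CLOSE 4-3: Q_total=22.50, C_total=2.00, V=11.25; Q4=11.25, Q3=11.25; dissipated=60.062
Op 4: CLOSE 1-3: Q_total=11.25, C_total=4.00, V=2.81; Q1=8.44, Q3=2.81; dissipated=47.461
Total dissipated: 133.540 μJ

Answer: 133.54 μJ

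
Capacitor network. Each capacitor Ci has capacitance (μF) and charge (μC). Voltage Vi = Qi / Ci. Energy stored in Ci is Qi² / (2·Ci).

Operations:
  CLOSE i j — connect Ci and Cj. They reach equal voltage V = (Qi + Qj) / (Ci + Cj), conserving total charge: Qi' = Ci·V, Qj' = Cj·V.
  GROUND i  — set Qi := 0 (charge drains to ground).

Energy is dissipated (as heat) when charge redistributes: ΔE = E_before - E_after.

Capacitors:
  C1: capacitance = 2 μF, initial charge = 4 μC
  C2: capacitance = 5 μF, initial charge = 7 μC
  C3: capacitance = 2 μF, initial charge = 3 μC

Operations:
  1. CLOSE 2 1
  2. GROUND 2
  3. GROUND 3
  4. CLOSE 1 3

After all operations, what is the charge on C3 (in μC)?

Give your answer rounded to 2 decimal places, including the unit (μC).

Answer: 1.57 μC

Derivation:
Initial: C1(2μF, Q=4μC, V=2.00V), C2(5μF, Q=7μC, V=1.40V), C3(2μF, Q=3μC, V=1.50V)
Op 1: CLOSE 2-1: Q_total=11.00, C_total=7.00, V=1.57; Q2=7.86, Q1=3.14; dissipated=0.257
Op 2: GROUND 2: Q2=0; energy lost=6.173
Op 3: GROUND 3: Q3=0; energy lost=2.250
Op 4: CLOSE 1-3: Q_total=3.14, C_total=4.00, V=0.79; Q1=1.57, Q3=1.57; dissipated=1.235
Final charges: Q1=1.57, Q2=0.00, Q3=1.57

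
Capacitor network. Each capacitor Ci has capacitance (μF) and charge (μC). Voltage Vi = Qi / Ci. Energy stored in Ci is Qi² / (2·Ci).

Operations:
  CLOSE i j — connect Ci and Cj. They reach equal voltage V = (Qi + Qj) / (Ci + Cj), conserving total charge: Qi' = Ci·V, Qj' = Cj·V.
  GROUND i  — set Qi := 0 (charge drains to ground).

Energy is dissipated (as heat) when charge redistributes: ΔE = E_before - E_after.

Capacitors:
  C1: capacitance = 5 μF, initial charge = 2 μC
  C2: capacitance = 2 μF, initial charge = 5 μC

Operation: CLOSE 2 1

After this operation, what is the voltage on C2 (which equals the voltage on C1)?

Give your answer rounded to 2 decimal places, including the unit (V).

Initial: C1(5μF, Q=2μC, V=0.40V), C2(2μF, Q=5μC, V=2.50V)
Op 1: CLOSE 2-1: Q_total=7.00, C_total=7.00, V=1.00; Q2=2.00, Q1=5.00; dissipated=3.150

Answer: 1.00 V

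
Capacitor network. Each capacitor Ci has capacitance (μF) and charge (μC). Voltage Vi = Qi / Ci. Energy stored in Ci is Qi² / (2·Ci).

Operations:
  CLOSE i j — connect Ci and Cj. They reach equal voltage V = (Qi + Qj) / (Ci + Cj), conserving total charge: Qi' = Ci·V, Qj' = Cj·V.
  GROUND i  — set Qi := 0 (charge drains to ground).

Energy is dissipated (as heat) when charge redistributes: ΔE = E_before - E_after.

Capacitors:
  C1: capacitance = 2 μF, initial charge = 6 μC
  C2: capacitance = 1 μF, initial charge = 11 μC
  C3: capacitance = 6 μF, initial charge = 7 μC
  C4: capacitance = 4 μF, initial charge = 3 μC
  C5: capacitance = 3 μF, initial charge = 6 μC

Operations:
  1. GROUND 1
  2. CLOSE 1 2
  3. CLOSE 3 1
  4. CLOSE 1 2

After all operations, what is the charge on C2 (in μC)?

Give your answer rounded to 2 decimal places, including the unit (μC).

Answer: 2.42 μC

Derivation:
Initial: C1(2μF, Q=6μC, V=3.00V), C2(1μF, Q=11μC, V=11.00V), C3(6μF, Q=7μC, V=1.17V), C4(4μF, Q=3μC, V=0.75V), C5(3μF, Q=6μC, V=2.00V)
Op 1: GROUND 1: Q1=0; energy lost=9.000
Op 2: CLOSE 1-2: Q_total=11.00, C_total=3.00, V=3.67; Q1=7.33, Q2=3.67; dissipated=40.333
Op 3: CLOSE 3-1: Q_total=14.33, C_total=8.00, V=1.79; Q3=10.75, Q1=3.58; dissipated=4.688
Op 4: CLOSE 1-2: Q_total=7.25, C_total=3.00, V=2.42; Q1=4.83, Q2=2.42; dissipated=1.172
Final charges: Q1=4.83, Q2=2.42, Q3=10.75, Q4=3.00, Q5=6.00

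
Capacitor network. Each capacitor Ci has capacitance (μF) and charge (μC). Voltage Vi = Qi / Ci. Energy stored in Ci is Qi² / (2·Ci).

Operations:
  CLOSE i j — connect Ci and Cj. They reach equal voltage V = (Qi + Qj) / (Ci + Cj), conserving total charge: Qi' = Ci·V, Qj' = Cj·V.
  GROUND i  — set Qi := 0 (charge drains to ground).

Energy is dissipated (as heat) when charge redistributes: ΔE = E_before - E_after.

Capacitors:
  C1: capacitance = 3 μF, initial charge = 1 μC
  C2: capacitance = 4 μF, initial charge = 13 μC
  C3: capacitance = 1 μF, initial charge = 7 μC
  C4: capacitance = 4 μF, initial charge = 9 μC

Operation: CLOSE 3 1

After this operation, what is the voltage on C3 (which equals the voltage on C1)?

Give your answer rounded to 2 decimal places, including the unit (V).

Answer: 2.00 V

Derivation:
Initial: C1(3μF, Q=1μC, V=0.33V), C2(4μF, Q=13μC, V=3.25V), C3(1μF, Q=7μC, V=7.00V), C4(4μF, Q=9μC, V=2.25V)
Op 1: CLOSE 3-1: Q_total=8.00, C_total=4.00, V=2.00; Q3=2.00, Q1=6.00; dissipated=16.667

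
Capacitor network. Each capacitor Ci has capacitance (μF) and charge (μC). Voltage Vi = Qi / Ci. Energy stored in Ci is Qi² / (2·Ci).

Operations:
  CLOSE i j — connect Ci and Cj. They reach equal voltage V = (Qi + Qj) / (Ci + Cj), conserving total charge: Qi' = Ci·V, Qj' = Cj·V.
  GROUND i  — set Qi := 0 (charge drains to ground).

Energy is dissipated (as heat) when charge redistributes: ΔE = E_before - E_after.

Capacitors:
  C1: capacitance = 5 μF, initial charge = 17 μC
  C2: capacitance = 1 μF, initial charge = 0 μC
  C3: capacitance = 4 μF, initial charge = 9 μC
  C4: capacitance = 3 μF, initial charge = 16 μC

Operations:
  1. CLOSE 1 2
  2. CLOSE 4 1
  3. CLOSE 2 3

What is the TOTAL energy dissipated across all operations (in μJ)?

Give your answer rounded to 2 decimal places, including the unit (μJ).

Answer: 10.81 μJ

Derivation:
Initial: C1(5μF, Q=17μC, V=3.40V), C2(1μF, Q=0μC, V=0.00V), C3(4μF, Q=9μC, V=2.25V), C4(3μF, Q=16μC, V=5.33V)
Op 1: CLOSE 1-2: Q_total=17.00, C_total=6.00, V=2.83; Q1=14.17, Q2=2.83; dissipated=4.817
Op 2: CLOSE 4-1: Q_total=30.17, C_total=8.00, V=3.77; Q4=11.31, Q1=18.85; dissipated=5.859
Op 3: CLOSE 2-3: Q_total=11.83, C_total=5.00, V=2.37; Q2=2.37, Q3=9.47; dissipated=0.136
Total dissipated: 10.812 μJ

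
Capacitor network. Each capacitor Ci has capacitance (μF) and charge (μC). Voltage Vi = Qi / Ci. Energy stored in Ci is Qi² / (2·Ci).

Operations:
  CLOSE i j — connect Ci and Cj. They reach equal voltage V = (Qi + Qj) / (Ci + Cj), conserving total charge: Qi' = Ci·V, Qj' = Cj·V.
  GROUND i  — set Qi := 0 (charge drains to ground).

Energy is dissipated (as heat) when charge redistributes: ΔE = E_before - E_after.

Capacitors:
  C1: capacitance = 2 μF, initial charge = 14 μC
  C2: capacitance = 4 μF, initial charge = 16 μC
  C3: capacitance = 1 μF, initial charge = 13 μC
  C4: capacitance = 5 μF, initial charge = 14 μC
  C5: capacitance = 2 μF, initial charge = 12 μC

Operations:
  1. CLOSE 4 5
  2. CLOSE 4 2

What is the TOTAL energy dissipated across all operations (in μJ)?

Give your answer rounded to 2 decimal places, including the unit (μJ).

Initial: C1(2μF, Q=14μC, V=7.00V), C2(4μF, Q=16μC, V=4.00V), C3(1μF, Q=13μC, V=13.00V), C4(5μF, Q=14μC, V=2.80V), C5(2μF, Q=12μC, V=6.00V)
Op 1: CLOSE 4-5: Q_total=26.00, C_total=7.00, V=3.71; Q4=18.57, Q5=7.43; dissipated=7.314
Op 2: CLOSE 4-2: Q_total=34.57, C_total=9.00, V=3.84; Q4=19.21, Q2=15.37; dissipated=0.091
Total dissipated: 7.405 μJ

Answer: 7.40 μJ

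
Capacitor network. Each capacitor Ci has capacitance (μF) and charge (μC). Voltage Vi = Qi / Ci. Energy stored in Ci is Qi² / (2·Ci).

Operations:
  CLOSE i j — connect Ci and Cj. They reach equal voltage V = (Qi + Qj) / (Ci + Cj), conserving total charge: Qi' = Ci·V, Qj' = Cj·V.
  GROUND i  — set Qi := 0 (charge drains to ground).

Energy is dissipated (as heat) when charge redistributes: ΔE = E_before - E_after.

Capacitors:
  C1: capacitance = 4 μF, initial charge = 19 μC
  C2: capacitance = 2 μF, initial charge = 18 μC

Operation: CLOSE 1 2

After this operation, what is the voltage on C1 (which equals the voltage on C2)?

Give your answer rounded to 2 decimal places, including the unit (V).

Answer: 6.17 V

Derivation:
Initial: C1(4μF, Q=19μC, V=4.75V), C2(2μF, Q=18μC, V=9.00V)
Op 1: CLOSE 1-2: Q_total=37.00, C_total=6.00, V=6.17; Q1=24.67, Q2=12.33; dissipated=12.042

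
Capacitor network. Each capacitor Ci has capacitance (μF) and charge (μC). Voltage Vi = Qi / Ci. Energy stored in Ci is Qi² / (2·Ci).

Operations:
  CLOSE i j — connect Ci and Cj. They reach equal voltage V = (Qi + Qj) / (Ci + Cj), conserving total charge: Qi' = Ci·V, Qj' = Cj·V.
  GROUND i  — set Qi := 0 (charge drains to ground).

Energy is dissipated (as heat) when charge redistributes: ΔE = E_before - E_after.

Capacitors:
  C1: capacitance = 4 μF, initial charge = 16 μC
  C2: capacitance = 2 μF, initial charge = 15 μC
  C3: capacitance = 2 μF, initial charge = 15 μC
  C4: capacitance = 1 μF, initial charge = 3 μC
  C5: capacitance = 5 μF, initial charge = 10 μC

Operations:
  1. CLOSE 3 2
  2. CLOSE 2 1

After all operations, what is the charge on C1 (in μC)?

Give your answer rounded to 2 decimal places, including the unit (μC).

Initial: C1(4μF, Q=16μC, V=4.00V), C2(2μF, Q=15μC, V=7.50V), C3(2μF, Q=15μC, V=7.50V), C4(1μF, Q=3μC, V=3.00V), C5(5μF, Q=10μC, V=2.00V)
Op 1: CLOSE 3-2: Q_total=30.00, C_total=4.00, V=7.50; Q3=15.00, Q2=15.00; dissipated=0.000
Op 2: CLOSE 2-1: Q_total=31.00, C_total=6.00, V=5.17; Q2=10.33, Q1=20.67; dissipated=8.167
Final charges: Q1=20.67, Q2=10.33, Q3=15.00, Q4=3.00, Q5=10.00

Answer: 20.67 μC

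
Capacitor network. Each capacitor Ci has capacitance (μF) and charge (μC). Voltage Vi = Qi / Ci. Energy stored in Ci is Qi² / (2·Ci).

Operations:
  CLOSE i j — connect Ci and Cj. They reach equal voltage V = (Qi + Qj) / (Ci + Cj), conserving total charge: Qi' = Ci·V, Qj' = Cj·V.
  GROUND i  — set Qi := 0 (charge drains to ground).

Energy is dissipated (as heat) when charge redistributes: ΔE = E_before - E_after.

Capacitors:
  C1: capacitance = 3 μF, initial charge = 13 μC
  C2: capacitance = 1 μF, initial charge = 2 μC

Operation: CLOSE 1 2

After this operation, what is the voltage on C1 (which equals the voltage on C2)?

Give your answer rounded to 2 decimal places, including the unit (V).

Initial: C1(3μF, Q=13μC, V=4.33V), C2(1μF, Q=2μC, V=2.00V)
Op 1: CLOSE 1-2: Q_total=15.00, C_total=4.00, V=3.75; Q1=11.25, Q2=3.75; dissipated=2.042

Answer: 3.75 V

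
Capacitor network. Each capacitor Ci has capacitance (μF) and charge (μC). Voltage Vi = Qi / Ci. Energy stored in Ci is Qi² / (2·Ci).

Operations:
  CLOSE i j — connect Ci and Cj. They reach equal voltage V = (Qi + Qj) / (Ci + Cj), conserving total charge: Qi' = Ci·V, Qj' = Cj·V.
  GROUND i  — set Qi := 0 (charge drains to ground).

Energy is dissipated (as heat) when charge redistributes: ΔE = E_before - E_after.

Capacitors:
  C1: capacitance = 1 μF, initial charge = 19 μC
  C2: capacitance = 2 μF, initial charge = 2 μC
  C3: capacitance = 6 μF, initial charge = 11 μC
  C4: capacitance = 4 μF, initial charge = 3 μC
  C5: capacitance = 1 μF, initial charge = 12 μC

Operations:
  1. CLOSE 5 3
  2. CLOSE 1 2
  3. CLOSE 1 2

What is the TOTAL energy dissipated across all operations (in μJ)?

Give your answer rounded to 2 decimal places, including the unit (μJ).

Answer: 152.30 μJ

Derivation:
Initial: C1(1μF, Q=19μC, V=19.00V), C2(2μF, Q=2μC, V=1.00V), C3(6μF, Q=11μC, V=1.83V), C4(4μF, Q=3μC, V=0.75V), C5(1μF, Q=12μC, V=12.00V)
Op 1: CLOSE 5-3: Q_total=23.00, C_total=7.00, V=3.29; Q5=3.29, Q3=19.71; dissipated=44.298
Op 2: CLOSE 1-2: Q_total=21.00, C_total=3.00, V=7.00; Q1=7.00, Q2=14.00; dissipated=108.000
Op 3: CLOSE 1-2: Q_total=21.00, C_total=3.00, V=7.00; Q1=7.00, Q2=14.00; dissipated=0.000
Total dissipated: 152.298 μJ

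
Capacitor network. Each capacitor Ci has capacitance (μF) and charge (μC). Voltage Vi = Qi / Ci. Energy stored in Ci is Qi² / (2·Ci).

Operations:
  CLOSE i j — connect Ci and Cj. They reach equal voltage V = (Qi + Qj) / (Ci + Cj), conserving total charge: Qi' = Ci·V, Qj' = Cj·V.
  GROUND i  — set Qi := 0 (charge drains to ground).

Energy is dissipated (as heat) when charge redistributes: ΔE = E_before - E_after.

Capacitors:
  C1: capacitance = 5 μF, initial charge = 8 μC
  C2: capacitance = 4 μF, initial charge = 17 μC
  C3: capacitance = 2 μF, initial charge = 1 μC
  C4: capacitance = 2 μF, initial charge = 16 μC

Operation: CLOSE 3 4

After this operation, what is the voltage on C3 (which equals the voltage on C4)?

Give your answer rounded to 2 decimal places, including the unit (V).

Answer: 4.25 V

Derivation:
Initial: C1(5μF, Q=8μC, V=1.60V), C2(4μF, Q=17μC, V=4.25V), C3(2μF, Q=1μC, V=0.50V), C4(2μF, Q=16μC, V=8.00V)
Op 1: CLOSE 3-4: Q_total=17.00, C_total=4.00, V=4.25; Q3=8.50, Q4=8.50; dissipated=28.125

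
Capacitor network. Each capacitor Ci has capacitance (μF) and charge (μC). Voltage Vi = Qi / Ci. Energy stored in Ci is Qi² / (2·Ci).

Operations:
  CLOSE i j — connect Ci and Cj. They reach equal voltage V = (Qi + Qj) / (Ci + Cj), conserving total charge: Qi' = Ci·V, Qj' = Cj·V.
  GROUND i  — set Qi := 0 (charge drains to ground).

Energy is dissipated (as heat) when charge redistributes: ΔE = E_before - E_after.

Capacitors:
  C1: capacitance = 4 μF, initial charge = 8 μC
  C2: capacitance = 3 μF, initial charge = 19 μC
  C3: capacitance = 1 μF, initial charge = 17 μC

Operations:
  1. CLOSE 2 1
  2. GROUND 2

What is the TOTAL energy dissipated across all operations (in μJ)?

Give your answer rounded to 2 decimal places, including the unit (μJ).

Initial: C1(4μF, Q=8μC, V=2.00V), C2(3μF, Q=19μC, V=6.33V), C3(1μF, Q=17μC, V=17.00V)
Op 1: CLOSE 2-1: Q_total=27.00, C_total=7.00, V=3.86; Q2=11.57, Q1=15.43; dissipated=16.095
Op 2: GROUND 2: Q2=0; energy lost=22.316
Total dissipated: 38.412 μJ

Answer: 38.41 μJ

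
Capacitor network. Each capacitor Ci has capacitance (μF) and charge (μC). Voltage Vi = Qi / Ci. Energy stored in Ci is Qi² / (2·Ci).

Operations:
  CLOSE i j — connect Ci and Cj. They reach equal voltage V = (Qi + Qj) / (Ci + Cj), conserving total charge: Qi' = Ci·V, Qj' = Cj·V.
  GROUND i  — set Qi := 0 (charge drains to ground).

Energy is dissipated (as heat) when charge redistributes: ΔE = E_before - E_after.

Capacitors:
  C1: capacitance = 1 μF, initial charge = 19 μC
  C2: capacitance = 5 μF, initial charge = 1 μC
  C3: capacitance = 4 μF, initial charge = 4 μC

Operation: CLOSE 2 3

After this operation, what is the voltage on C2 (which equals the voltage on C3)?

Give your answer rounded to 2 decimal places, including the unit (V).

Initial: C1(1μF, Q=19μC, V=19.00V), C2(5μF, Q=1μC, V=0.20V), C3(4μF, Q=4μC, V=1.00V)
Op 1: CLOSE 2-3: Q_total=5.00, C_total=9.00, V=0.56; Q2=2.78, Q3=2.22; dissipated=0.711

Answer: 0.56 V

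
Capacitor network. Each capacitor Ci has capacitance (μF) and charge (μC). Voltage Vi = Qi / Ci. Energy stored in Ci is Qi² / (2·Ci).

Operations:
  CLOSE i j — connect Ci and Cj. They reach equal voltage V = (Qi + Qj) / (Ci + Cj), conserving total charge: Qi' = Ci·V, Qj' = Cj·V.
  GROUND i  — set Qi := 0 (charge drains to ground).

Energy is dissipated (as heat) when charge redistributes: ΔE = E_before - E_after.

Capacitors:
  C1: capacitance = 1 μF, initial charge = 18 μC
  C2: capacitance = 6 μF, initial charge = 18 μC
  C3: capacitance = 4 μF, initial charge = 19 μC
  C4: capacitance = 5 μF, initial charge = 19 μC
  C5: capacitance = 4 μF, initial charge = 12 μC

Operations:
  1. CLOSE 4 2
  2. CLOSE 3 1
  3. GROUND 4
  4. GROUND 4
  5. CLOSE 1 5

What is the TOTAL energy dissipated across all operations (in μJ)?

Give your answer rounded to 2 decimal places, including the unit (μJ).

Initial: C1(1μF, Q=18μC, V=18.00V), C2(6μF, Q=18μC, V=3.00V), C3(4μF, Q=19μC, V=4.75V), C4(5μF, Q=19μC, V=3.80V), C5(4μF, Q=12μC, V=3.00V)
Op 1: CLOSE 4-2: Q_total=37.00, C_total=11.00, V=3.36; Q4=16.82, Q2=20.18; dissipated=0.873
Op 2: CLOSE 3-1: Q_total=37.00, C_total=5.00, V=7.40; Q3=29.60, Q1=7.40; dissipated=70.225
Op 3: GROUND 4: Q4=0; energy lost=28.285
Op 4: GROUND 4: Q4=0; energy lost=0.000
Op 5: CLOSE 1-5: Q_total=19.40, C_total=5.00, V=3.88; Q1=3.88, Q5=15.52; dissipated=7.744
Total dissipated: 107.127 μJ

Answer: 107.13 μJ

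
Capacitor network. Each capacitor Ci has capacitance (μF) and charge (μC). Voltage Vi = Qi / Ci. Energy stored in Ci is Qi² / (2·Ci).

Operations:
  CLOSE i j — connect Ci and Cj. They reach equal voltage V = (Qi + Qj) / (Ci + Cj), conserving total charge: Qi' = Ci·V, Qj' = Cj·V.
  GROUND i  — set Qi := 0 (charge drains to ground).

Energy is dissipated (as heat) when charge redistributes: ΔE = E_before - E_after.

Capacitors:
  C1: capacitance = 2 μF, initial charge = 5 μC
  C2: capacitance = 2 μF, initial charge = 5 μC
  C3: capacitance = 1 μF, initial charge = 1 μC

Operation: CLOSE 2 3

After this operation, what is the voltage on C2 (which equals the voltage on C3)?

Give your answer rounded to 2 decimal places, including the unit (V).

Initial: C1(2μF, Q=5μC, V=2.50V), C2(2μF, Q=5μC, V=2.50V), C3(1μF, Q=1μC, V=1.00V)
Op 1: CLOSE 2-3: Q_total=6.00, C_total=3.00, V=2.00; Q2=4.00, Q3=2.00; dissipated=0.750

Answer: 2.00 V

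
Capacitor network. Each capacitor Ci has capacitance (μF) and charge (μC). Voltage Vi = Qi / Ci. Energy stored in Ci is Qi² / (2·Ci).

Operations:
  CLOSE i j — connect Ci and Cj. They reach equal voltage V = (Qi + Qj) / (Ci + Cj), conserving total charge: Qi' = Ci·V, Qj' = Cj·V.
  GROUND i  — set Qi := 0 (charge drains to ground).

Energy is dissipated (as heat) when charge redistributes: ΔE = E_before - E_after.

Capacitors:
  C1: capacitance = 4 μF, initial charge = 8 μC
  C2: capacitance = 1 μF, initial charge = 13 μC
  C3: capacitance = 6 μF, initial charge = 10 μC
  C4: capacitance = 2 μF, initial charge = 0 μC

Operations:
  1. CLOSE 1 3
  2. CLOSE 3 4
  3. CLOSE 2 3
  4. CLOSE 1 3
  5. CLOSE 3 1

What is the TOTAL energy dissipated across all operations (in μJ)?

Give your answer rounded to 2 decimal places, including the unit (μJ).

Initial: C1(4μF, Q=8μC, V=2.00V), C2(1μF, Q=13μC, V=13.00V), C3(6μF, Q=10μC, V=1.67V), C4(2μF, Q=0μC, V=0.00V)
Op 1: CLOSE 1-3: Q_total=18.00, C_total=10.00, V=1.80; Q1=7.20, Q3=10.80; dissipated=0.133
Op 2: CLOSE 3-4: Q_total=10.80, C_total=8.00, V=1.35; Q3=8.10, Q4=2.70; dissipated=2.430
Op 3: CLOSE 2-3: Q_total=21.10, C_total=7.00, V=3.01; Q2=3.01, Q3=18.09; dissipated=58.167
Op 4: CLOSE 1-3: Q_total=25.29, C_total=10.00, V=2.53; Q1=10.11, Q3=15.17; dissipated=1.769
Op 5: CLOSE 3-1: Q_total=25.29, C_total=10.00, V=2.53; Q3=15.17, Q1=10.11; dissipated=0.000
Total dissipated: 62.500 μJ

Answer: 62.50 μJ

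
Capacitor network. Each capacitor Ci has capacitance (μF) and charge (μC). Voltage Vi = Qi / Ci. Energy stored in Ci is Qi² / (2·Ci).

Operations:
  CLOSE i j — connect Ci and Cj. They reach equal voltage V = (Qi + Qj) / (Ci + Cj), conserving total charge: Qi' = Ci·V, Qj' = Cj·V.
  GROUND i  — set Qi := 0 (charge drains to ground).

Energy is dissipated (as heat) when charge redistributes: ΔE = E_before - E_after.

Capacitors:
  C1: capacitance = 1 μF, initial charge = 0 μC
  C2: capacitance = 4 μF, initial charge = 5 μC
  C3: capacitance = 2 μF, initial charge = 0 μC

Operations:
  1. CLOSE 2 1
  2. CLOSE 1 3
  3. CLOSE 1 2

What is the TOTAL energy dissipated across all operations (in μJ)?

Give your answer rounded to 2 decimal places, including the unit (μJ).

Answer: 1.14 μJ

Derivation:
Initial: C1(1μF, Q=0μC, V=0.00V), C2(4μF, Q=5μC, V=1.25V), C3(2μF, Q=0μC, V=0.00V)
Op 1: CLOSE 2-1: Q_total=5.00, C_total=5.00, V=1.00; Q2=4.00, Q1=1.00; dissipated=0.625
Op 2: CLOSE 1-3: Q_total=1.00, C_total=3.00, V=0.33; Q1=0.33, Q3=0.67; dissipated=0.333
Op 3: CLOSE 1-2: Q_total=4.33, C_total=5.00, V=0.87; Q1=0.87, Q2=3.47; dissipated=0.178
Total dissipated: 1.136 μJ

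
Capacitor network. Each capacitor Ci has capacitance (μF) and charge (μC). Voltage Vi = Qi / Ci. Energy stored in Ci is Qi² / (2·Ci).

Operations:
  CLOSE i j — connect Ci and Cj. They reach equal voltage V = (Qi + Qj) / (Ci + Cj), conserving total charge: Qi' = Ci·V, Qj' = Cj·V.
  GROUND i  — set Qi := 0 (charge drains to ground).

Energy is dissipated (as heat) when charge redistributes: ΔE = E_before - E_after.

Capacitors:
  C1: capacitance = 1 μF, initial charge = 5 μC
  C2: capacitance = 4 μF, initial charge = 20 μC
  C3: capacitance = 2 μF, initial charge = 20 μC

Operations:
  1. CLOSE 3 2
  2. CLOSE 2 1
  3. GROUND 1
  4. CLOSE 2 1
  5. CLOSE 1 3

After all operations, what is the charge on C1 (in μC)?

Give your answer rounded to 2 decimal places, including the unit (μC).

Initial: C1(1μF, Q=5μC, V=5.00V), C2(4μF, Q=20μC, V=5.00V), C3(2μF, Q=20μC, V=10.00V)
Op 1: CLOSE 3-2: Q_total=40.00, C_total=6.00, V=6.67; Q3=13.33, Q2=26.67; dissipated=16.667
Op 2: CLOSE 2-1: Q_total=31.67, C_total=5.00, V=6.33; Q2=25.33, Q1=6.33; dissipated=1.111
Op 3: GROUND 1: Q1=0; energy lost=20.056
Op 4: CLOSE 2-1: Q_total=25.33, C_total=5.00, V=5.07; Q2=20.27, Q1=5.07; dissipated=16.044
Op 5: CLOSE 1-3: Q_total=18.40, C_total=3.00, V=6.13; Q1=6.13, Q3=12.27; dissipated=0.853
Final charges: Q1=6.13, Q2=20.27, Q3=12.27

Answer: 6.13 μC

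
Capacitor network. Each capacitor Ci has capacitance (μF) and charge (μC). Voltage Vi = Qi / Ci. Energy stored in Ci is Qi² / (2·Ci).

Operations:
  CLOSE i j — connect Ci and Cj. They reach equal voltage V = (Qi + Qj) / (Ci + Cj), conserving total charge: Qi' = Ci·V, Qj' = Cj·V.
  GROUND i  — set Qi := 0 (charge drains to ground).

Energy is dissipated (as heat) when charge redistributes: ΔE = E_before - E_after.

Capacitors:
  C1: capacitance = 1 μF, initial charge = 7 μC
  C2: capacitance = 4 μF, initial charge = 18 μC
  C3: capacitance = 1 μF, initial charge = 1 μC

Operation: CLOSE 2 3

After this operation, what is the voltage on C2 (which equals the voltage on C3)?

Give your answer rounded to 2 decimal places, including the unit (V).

Answer: 3.80 V

Derivation:
Initial: C1(1μF, Q=7μC, V=7.00V), C2(4μF, Q=18μC, V=4.50V), C3(1μF, Q=1μC, V=1.00V)
Op 1: CLOSE 2-3: Q_total=19.00, C_total=5.00, V=3.80; Q2=15.20, Q3=3.80; dissipated=4.900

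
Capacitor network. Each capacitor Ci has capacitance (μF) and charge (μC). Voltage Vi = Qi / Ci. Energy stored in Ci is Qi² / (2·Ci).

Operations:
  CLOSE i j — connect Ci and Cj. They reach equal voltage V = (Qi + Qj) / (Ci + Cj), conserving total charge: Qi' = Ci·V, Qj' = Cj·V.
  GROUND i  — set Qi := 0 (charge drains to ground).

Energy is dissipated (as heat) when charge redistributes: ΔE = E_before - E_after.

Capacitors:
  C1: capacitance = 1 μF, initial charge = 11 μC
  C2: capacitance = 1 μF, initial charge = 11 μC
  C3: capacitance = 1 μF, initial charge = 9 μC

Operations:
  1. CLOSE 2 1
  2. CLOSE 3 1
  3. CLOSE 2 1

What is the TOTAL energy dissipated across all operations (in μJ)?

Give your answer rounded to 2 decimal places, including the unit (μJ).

Initial: C1(1μF, Q=11μC, V=11.00V), C2(1μF, Q=11μC, V=11.00V), C3(1μF, Q=9μC, V=9.00V)
Op 1: CLOSE 2-1: Q_total=22.00, C_total=2.00, V=11.00; Q2=11.00, Q1=11.00; dissipated=0.000
Op 2: CLOSE 3-1: Q_total=20.00, C_total=2.00, V=10.00; Q3=10.00, Q1=10.00; dissipated=1.000
Op 3: CLOSE 2-1: Q_total=21.00, C_total=2.00, V=10.50; Q2=10.50, Q1=10.50; dissipated=0.250
Total dissipated: 1.250 μJ

Answer: 1.25 μJ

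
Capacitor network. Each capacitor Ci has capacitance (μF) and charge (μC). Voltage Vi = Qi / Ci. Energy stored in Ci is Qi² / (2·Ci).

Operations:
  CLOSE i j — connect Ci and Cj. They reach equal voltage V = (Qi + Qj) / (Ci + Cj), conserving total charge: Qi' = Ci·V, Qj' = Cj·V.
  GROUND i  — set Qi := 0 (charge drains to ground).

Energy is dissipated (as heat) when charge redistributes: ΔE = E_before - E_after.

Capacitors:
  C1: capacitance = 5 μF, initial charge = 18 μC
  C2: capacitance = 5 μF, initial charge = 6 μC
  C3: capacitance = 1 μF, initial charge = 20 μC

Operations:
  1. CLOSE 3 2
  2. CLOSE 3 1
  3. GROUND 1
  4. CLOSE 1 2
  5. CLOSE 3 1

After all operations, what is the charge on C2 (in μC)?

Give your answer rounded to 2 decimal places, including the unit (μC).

Initial: C1(5μF, Q=18μC, V=3.60V), C2(5μF, Q=6μC, V=1.20V), C3(1μF, Q=20μC, V=20.00V)
Op 1: CLOSE 3-2: Q_total=26.00, C_total=6.00, V=4.33; Q3=4.33, Q2=21.67; dissipated=147.267
Op 2: CLOSE 3-1: Q_total=22.33, C_total=6.00, V=3.72; Q3=3.72, Q1=18.61; dissipated=0.224
Op 3: GROUND 1: Q1=0; energy lost=34.637
Op 4: CLOSE 1-2: Q_total=21.67, C_total=10.00, V=2.17; Q1=10.83, Q2=10.83; dissipated=23.472
Op 5: CLOSE 3-1: Q_total=14.56, C_total=6.00, V=2.43; Q3=2.43, Q1=12.13; dissipated=1.008
Final charges: Q1=12.13, Q2=10.83, Q3=2.43

Answer: 10.83 μC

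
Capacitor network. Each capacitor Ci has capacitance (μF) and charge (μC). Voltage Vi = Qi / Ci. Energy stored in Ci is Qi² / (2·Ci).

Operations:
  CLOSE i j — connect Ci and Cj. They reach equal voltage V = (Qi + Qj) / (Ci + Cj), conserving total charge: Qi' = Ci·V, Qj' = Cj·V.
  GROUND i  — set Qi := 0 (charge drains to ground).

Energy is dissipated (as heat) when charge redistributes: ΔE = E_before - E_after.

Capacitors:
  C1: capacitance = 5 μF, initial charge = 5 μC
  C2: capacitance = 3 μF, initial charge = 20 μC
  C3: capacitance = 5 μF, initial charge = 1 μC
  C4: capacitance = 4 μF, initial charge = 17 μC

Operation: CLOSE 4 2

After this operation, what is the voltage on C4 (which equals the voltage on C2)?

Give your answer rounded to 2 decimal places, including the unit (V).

Answer: 5.29 V

Derivation:
Initial: C1(5μF, Q=5μC, V=1.00V), C2(3μF, Q=20μC, V=6.67V), C3(5μF, Q=1μC, V=0.20V), C4(4μF, Q=17μC, V=4.25V)
Op 1: CLOSE 4-2: Q_total=37.00, C_total=7.00, V=5.29; Q4=21.14, Q2=15.86; dissipated=5.006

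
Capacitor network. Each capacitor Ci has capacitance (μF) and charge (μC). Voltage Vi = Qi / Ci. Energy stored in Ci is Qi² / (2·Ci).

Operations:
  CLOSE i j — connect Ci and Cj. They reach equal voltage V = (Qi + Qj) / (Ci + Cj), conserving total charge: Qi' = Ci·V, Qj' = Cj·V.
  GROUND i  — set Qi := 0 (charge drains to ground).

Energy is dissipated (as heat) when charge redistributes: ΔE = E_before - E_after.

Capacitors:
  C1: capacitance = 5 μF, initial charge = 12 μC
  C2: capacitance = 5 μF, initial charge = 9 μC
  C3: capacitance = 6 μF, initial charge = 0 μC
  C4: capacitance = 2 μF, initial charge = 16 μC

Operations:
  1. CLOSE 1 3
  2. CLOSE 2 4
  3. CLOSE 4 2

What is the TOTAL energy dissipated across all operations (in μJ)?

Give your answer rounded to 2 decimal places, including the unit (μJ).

Answer: 35.31 μJ

Derivation:
Initial: C1(5μF, Q=12μC, V=2.40V), C2(5μF, Q=9μC, V=1.80V), C3(6μF, Q=0μC, V=0.00V), C4(2μF, Q=16μC, V=8.00V)
Op 1: CLOSE 1-3: Q_total=12.00, C_total=11.00, V=1.09; Q1=5.45, Q3=6.55; dissipated=7.855
Op 2: CLOSE 2-4: Q_total=25.00, C_total=7.00, V=3.57; Q2=17.86, Q4=7.14; dissipated=27.457
Op 3: CLOSE 4-2: Q_total=25.00, C_total=7.00, V=3.57; Q4=7.14, Q2=17.86; dissipated=0.000
Total dissipated: 35.312 μJ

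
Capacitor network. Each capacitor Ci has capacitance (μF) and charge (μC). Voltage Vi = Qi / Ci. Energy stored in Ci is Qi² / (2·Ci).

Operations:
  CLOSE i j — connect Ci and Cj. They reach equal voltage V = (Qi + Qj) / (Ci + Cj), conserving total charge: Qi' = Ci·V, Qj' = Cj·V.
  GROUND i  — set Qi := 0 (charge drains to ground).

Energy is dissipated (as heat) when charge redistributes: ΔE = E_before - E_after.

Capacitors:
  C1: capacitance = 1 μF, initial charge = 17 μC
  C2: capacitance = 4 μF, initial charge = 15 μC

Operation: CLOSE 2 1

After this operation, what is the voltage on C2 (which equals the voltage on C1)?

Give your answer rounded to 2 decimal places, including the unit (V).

Answer: 6.40 V

Derivation:
Initial: C1(1μF, Q=17μC, V=17.00V), C2(4μF, Q=15μC, V=3.75V)
Op 1: CLOSE 2-1: Q_total=32.00, C_total=5.00, V=6.40; Q2=25.60, Q1=6.40; dissipated=70.225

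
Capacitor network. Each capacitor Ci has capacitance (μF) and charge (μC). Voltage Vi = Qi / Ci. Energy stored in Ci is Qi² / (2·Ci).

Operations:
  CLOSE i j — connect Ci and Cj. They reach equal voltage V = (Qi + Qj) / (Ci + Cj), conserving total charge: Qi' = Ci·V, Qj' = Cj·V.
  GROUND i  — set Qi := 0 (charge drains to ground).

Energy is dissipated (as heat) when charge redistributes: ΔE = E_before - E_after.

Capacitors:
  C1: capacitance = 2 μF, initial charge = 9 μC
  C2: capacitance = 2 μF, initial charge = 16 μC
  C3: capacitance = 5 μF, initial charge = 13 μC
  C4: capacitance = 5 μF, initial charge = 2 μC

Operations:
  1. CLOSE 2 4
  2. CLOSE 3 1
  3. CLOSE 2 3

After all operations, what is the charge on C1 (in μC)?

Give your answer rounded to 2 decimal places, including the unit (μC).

Initial: C1(2μF, Q=9μC, V=4.50V), C2(2μF, Q=16μC, V=8.00V), C3(5μF, Q=13μC, V=2.60V), C4(5μF, Q=2μC, V=0.40V)
Op 1: CLOSE 2-4: Q_total=18.00, C_total=7.00, V=2.57; Q2=5.14, Q4=12.86; dissipated=41.257
Op 2: CLOSE 3-1: Q_total=22.00, C_total=7.00, V=3.14; Q3=15.71, Q1=6.29; dissipated=2.579
Op 3: CLOSE 2-3: Q_total=20.86, C_total=7.00, V=2.98; Q2=5.96, Q3=14.90; dissipated=0.233
Final charges: Q1=6.29, Q2=5.96, Q3=14.90, Q4=12.86

Answer: 6.29 μC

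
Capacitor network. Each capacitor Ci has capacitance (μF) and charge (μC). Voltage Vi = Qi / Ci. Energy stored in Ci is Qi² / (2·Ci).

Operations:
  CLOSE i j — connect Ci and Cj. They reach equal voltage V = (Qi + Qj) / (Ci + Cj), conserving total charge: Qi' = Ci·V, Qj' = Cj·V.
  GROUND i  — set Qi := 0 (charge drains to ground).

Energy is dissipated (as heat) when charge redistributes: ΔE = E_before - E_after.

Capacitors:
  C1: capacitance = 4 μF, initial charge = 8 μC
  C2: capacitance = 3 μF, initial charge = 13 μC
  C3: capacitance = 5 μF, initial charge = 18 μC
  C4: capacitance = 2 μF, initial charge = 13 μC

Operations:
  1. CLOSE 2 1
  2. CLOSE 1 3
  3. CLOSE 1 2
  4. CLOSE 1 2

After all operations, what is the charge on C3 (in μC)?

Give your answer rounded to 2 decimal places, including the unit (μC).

Initial: C1(4μF, Q=8μC, V=2.00V), C2(3μF, Q=13μC, V=4.33V), C3(5μF, Q=18μC, V=3.60V), C4(2μF, Q=13μC, V=6.50V)
Op 1: CLOSE 2-1: Q_total=21.00, C_total=7.00, V=3.00; Q2=9.00, Q1=12.00; dissipated=4.667
Op 2: CLOSE 1-3: Q_total=30.00, C_total=9.00, V=3.33; Q1=13.33, Q3=16.67; dissipated=0.400
Op 3: CLOSE 1-2: Q_total=22.33, C_total=7.00, V=3.19; Q1=12.76, Q2=9.57; dissipated=0.095
Op 4: CLOSE 1-2: Q_total=22.33, C_total=7.00, V=3.19; Q1=12.76, Q2=9.57; dissipated=0.000
Final charges: Q1=12.76, Q2=9.57, Q3=16.67, Q4=13.00

Answer: 16.67 μC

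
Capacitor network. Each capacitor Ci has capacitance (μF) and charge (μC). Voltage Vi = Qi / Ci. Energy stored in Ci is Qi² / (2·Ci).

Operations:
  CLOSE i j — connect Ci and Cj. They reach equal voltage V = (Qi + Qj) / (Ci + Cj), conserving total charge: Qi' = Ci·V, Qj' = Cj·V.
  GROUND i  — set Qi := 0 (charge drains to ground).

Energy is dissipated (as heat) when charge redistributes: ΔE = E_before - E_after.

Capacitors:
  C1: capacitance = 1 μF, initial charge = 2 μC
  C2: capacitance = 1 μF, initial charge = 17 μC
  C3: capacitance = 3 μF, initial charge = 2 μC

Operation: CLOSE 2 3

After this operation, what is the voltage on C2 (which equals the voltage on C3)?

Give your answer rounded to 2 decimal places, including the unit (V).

Answer: 4.75 V

Derivation:
Initial: C1(1μF, Q=2μC, V=2.00V), C2(1μF, Q=17μC, V=17.00V), C3(3μF, Q=2μC, V=0.67V)
Op 1: CLOSE 2-3: Q_total=19.00, C_total=4.00, V=4.75; Q2=4.75, Q3=14.25; dissipated=100.042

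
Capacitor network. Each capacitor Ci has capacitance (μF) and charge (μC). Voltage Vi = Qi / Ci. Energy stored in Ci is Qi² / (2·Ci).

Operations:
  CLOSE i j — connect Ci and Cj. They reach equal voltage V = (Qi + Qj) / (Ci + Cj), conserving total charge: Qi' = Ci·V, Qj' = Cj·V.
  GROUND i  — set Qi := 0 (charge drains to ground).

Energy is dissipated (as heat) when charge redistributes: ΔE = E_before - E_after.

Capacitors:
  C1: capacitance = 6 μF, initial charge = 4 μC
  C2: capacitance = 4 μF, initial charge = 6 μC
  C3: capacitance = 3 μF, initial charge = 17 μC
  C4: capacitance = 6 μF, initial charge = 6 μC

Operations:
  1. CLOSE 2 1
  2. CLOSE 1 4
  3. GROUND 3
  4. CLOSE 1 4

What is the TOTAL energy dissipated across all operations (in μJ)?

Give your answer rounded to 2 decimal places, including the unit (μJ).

Answer: 49.00 μJ

Derivation:
Initial: C1(6μF, Q=4μC, V=0.67V), C2(4μF, Q=6μC, V=1.50V), C3(3μF, Q=17μC, V=5.67V), C4(6μF, Q=6μC, V=1.00V)
Op 1: CLOSE 2-1: Q_total=10.00, C_total=10.00, V=1.00; Q2=4.00, Q1=6.00; dissipated=0.833
Op 2: CLOSE 1-4: Q_total=12.00, C_total=12.00, V=1.00; Q1=6.00, Q4=6.00; dissipated=0.000
Op 3: GROUND 3: Q3=0; energy lost=48.167
Op 4: CLOSE 1-4: Q_total=12.00, C_total=12.00, V=1.00; Q1=6.00, Q4=6.00; dissipated=0.000
Total dissipated: 49.000 μJ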